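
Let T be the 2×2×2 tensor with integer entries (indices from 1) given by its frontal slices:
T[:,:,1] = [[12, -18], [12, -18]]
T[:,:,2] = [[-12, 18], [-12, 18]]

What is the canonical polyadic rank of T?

1

Lower bound: T ≠ 0 (e.g. T[1,1,1] = 12), so rank(T) ≥ 1.
Upper bound: the mode-1 fibre T[:,1,1] = [12, 12] gives a = (1, 1) (primitive direction); the mode-2 fibre T[1,:,1] = [12, -18] gives b = (2, -3); then c[k] = T[1,1,k] / (a[1]·b[1]) = [12, -12] / 2 = (6, -6).
Expanding (1, 1) ⊗ (2, -3) ⊗ (6, -6) reproduces all 8 entries of T, so T = (1, 1) ⊗ (2, -3) ⊗ (6, -6) and rank(T) ≤ 1.
These bounds meet, so rank(T) = 1.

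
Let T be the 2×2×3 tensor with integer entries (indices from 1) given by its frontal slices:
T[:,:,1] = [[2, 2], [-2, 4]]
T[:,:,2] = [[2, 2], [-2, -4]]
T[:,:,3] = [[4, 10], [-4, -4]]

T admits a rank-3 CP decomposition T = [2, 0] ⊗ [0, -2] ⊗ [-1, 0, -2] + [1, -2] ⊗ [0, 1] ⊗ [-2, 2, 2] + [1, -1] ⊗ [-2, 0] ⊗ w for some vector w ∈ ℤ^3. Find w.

Subtract the known terms from T to get the rank-1 residual R = [1, -1] ⊗ [-2, 0] ⊗ w, so R[i,j,k] = a[i]·b[j]·w[k]. Pick indices with nonzero a[1]·b[1] = (1)·(-2) = -2. Only the fibre through (1,1,·) is needed: R[1,1,:] = T[1,1,:] − Σₗ aₗ[1]bₗ[1]cₗ = [2, 2, 4] − (2)·(0)·[-1, 0, -2] − (1)·(0)·[-2, 2, 2] = [2, 2, 4]. Then w[k] = R[1,1,k] / -2 for each k, giving w = [2, 2, 4] / -2 = [-1, -1, -2].

w = [-1, -1, -2]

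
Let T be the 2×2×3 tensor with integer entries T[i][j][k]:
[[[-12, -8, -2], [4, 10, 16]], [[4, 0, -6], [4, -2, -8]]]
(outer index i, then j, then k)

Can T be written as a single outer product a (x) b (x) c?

The mode-3 unfolding of T (rows indexed by k, columns by (i,j) = (0,0), (0,1), (1,0), (1,1)) is [[-12, 4, 4, 4], [-8, 10, 0, -2], [-2, 16, -6, -8]].
There the 3×3 minor on rows k ∈ {0, 1, 2}, columns (i,j) ∈ {(0,0), (0,1), (1,0)} is det [[-12, 4, 4], [-8, 10, 0], [-2, 16, -6]] = 96 ≠ 0, so this unfolding has rank ≥ 3; CP rank is at least every unfolding rank, so rank(T) ≥ 3.
In particular rank(T) ≥ 3 > 1, so T is not rank-1.

No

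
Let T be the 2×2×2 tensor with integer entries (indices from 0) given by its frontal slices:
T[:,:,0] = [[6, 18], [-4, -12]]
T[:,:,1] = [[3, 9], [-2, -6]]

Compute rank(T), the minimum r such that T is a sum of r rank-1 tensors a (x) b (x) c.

Lower bound: T ≠ 0 (e.g. T[0,0,0] = 6), so rank(T) ≥ 1.
Upper bound: the mode-1 fibre T[:,0,0] = [6, -4] gives a = (3, -2) (primitive direction); the mode-2 fibre T[0,:,0] = [6, 18] gives b = (1, 3); then c[k] = T[0,0,k] / (a[0]·b[0]) = [6, 3] / 3 = (2, 1).
Expanding (3, -2) (x) (1, 3) (x) (2, 1) reproduces all 8 entries of T, so T = (3, -2) (x) (1, 3) (x) (2, 1) and rank(T) ≤ 1.
These bounds meet, so rank(T) = 1.

1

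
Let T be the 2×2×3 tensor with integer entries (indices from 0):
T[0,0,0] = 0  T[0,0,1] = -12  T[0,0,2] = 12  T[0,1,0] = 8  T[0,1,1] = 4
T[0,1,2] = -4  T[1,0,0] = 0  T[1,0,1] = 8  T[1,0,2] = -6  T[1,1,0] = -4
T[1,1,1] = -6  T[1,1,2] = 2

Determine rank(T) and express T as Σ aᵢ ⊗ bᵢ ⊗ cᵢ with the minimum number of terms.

rank(T) = 3

Lower bound: the mode-3 unfolding of T (rows indexed by k, columns by (i,j) = (0,0), (0,1), (1,0), (1,1)) is [[0, 8, 0, -4], [-12, 4, 8, -6], [12, -4, -6, 2]].
There the 3×3 minor on rows k ∈ {0, 1, 2}, columns (i,j) ∈ {(0,0), (0,1), (1,0)} is det [[0, 8, 0], [-12, 4, 8], [12, -4, -6]] = 192 ≠ 0, so this unfolding has rank ≥ 3; CP rank is at least every unfolding rank, so rank(T) ≥ 3. (This is only a lower bound: in general the CP rank may exceed every unfolding rank, so we still need to exhibit 3 rank-1 terms summing to T.)
Upper bound: T is a sum of 3 rank-1 terms, T = (0, 1) ⊗ (1, -2) ⊗ (0, 2, 0) + (2, -1) ⊗ (1, -1) ⊗ (-2, -4, 4) + (2, -1) ⊗ (1, 1) ⊗ (2, -2, 2) (one valid choice — decompositions are not unique — normalised so each a, b is primitive with positive first nonzero entry; check it by expanding all entries), so rank(T) ≤ 3.
These bounds meet, so rank(T) = 3.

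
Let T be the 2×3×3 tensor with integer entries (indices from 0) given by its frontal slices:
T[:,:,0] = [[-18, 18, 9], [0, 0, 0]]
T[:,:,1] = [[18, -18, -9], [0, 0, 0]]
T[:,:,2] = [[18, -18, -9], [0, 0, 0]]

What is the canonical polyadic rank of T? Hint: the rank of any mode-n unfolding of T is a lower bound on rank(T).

1

Lower bound: T ≠ 0 (e.g. T[0,0,0] = -18), so rank(T) ≥ 1.
Upper bound: the mode-1 fibre T[:,0,0] = [-18, 0] gives a = [1, 0] (primitive direction); the mode-2 fibre T[0,:,0] = [-18, 18, 9] gives b = [2, -2, -1]; then c[k] = T[0,0,k] / (a[0]·b[0]) = [-18, 18, 18] / 2 = [-9, 9, 9].
Expanding [1, 0] ⊗ [2, -2, -1] ⊗ [-9, 9, 9] reproduces all 18 entries of T, so T = [1, 0] ⊗ [2, -2, -1] ⊗ [-9, 9, 9] and rank(T) ≤ 1.
These bounds meet, so rank(T) = 1.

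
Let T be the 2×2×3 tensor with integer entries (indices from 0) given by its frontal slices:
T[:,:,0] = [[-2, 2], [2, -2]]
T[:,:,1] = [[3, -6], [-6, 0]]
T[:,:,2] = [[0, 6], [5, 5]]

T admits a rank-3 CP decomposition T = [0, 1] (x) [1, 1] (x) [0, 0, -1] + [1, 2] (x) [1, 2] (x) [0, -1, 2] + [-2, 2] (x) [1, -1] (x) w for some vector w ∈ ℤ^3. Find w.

Subtract the known terms from T to get the rank-1 residual R = [-2, 2] (x) [1, -1] (x) w, so R[i,j,k] = a[i]·b[j]·w[k]. Pick indices with nonzero a[0]·b[0] = (-2)·(1) = -2. Only the fibre through (0,0,·) is needed: R[0,0,:] = T[0,0,:] − Σₗ aₗ[0]bₗ[0]cₗ = [-2, 3, 0] − (0)·(1)·[0, 0, -1] − (1)·(1)·[0, -1, 2] = [-2, 4, -2]. Then w[k] = R[0,0,k] / -2 for each k, giving w = [-2, 4, -2] / -2 = [1, -2, 1].

w = [1, -2, 1]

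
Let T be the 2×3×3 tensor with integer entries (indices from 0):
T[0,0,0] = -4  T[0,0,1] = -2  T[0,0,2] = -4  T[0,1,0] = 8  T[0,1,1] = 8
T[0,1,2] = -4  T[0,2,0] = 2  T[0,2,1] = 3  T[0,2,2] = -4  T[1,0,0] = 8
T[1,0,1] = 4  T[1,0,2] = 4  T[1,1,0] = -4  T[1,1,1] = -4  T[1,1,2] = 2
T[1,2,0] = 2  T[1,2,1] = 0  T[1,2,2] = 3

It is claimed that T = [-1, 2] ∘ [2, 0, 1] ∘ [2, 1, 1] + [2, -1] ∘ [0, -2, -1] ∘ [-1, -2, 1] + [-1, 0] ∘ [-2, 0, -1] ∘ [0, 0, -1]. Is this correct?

Reconstruct entry (0,1,0) from the claimed factors: Σₗ aₗ[0]bₗ[1]cₗ[0] = (-1)·(0)·(2) + (2)·(-2)·(-1) + (-1)·(0)·(0) = 4, but T[0,1,0] = 8. The claim is false.

No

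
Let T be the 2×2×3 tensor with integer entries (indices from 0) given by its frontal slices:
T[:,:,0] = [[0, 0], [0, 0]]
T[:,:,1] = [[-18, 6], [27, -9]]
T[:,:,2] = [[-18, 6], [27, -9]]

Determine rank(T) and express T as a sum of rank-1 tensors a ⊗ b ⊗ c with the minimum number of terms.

rank(T) = 1

Lower bound: T ≠ 0 (e.g. T[0,0,1] = -18), so rank(T) ≥ 1.
Upper bound: if T = a ⊗ b ⊗ c then every fibre of T is a multiple of the corresponding factor, so read the factors off the fibres through the nonzero entry T[0,0,1] = -18.
The mode-1 fibre T[:,0,1] = [-18, 27] gives a = (2, -3) (primitive direction); the mode-2 fibre T[0,:,1] = [-18, 6] gives b = (3, -1); then c[k] = T[0,0,k] / (a[0]·b[0]) = [0, -18, -18] / 6 = (0, -3, -3).
Expanding (2, -3) ⊗ (3, -1) ⊗ (0, -3, -3) reproduces all 12 entries of T, so T = (2, -3) ⊗ (3, -1) ⊗ (0, -3, -3) and rank(T) ≤ 1.
These bounds meet, so rank(T) = 1.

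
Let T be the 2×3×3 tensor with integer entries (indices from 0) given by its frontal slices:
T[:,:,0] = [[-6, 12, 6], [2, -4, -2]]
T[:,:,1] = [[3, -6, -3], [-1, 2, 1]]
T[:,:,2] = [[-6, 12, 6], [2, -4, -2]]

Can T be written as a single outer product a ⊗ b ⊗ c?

Yes

The mode-1 fibre T[:,0,0] = [-6, 2] gives a = [3, -1] (primitive direction); the mode-2 fibre T[0,:,0] = [-6, 12, 6] gives b = [1, -2, -1]; then c[k] = T[0,0,k] / (a[0]·b[0]) = [-6, 3, -6] / 3 = [-2, 1, -2].
Expanding [3, -1] ⊗ [1, -2, -1] ⊗ [-2, 1, -2] reproduces all 18 entries of T, so T = [3, -1] ⊗ [1, -2, -1] ⊗ [-2, 1, -2] and rank(T) ≤ 1.
Equivalently every frontal slice T[:,:,k] is c[k] times the rank-1 matrix [3, -1] ⊗ [1, -2, -1]. So T has rank 1 (it is nonzero).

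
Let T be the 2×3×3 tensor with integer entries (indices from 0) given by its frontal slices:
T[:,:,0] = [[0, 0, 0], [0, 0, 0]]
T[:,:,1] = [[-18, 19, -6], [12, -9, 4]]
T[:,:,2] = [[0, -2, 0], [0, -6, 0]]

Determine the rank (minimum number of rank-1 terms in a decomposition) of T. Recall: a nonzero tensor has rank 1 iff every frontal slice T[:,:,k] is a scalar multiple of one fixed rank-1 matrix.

2

Lower bound: the mode-2 unfolding of T (rows indexed by j, columns by (i,k) = (0,0), (0,1), (0,2), (1,0), (1,1), (1,2)) is [[0, -18, 0, 0, 12, 0], [0, 19, -2, 0, -9, -6], [0, -6, 0, 0, 4, 0]].
There the 2×2 minor on rows j ∈ {0, 1}, columns (i,k) ∈ {(0,1), (0,2)} is det [[-18, 0], [19, -2]] = 36 ≠ 0, so this unfolding has rank ≥ 2; CP rank is at least every unfolding rank, so rank(T) ≥ 2. (Unfolding ranks only ever bound the CP rank from below — rank(T) can be strictly larger than all of them — so the matching upper bound has to come from an explicit 2-term decomposition.)
Upper bound — finding two terms. Write S_k = T[:,:,k] for the frontal slices: S₀ = [[0, 0, 0], [0, 0, 0]], S₁ = [[-18, 19, -6], [12, -9, 4]], S₂ = [[0, -2, 0], [0, -6, 0]].
If T = a₁ ⊗ b₁ ⊗ c₁ + a₂ ⊗ b₂ ⊗ c₂ then each S_k = c₁[k]·a₁b₁ᵀ + c₂[k]·a₂b₂ᵀ. S₁ and S₂ are linearly independent, so a₁b₁ᵀ and a₂b₂ᵀ must span the same plane of matrices: they are the rank-1 matrices of the form x·S₁ + y·S₂.
The 2×2 minor of x·S₁ + y·S₂ on rows {0,1}, columns {0,1} is −66·x² + 132·xy = (-66)·(x − 2·y)(x), vanishing at (x:y) = (2:1) and (0:1).
M₁ = 2·S₁ + S₂ = [[-36, 36, -12], [24, -24, 8]] = (-4)·(3, -2)(3, -3, 1)ᵀ and M₂ = S₂ = [[0, -2, 0], [0, -6, 0]] = (-2)·(1, 3)(0, 1, 0)ᵀ, so take a₁ = (3, -2), b₁ = (3, -3, 1), a₂ = (1, 3), b₂ = (0, 1, 0).
Each slice is an integer combination of E₁ = a₁b₁ᵀ and E₂ = a₂b₂ᵀ: S₀ = 0, S₁ = −2·E₁ + E₂, S₂ = −2·E₂; reading off coefficients, c₁ = (0, -2, 0) and c₂ = (0, 1, -2).
Hence T = (3, -2) ⊗ (3, -3, 1) ⊗ (0, -2, 0) + (1, 3) ⊗ (0, 1, 0) ⊗ (0, 1, -2), so rank(T) ≤ 2.
These bounds meet, so rank(T) = 2.
Check entry T[0,2,2] = 0: (3)·(1)·(0) + (1)·(0)·(-2) = 0.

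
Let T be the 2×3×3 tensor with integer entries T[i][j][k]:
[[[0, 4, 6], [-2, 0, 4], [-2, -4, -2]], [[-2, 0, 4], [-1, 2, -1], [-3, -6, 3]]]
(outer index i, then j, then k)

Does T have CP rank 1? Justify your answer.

No

The mode-3 unfolding of T (rows indexed by k, columns by (i,j) = (0,0), (0,1), (0,2), (1,0), (1,1), (1,2)) is [[0, -2, -2, -2, -1, -3], [4, 0, -4, 0, 2, -6], [6, 4, -2, 4, -1, 3]].
There the 3×3 minor on rows k ∈ {0, 1, 2}, columns (i,j) ∈ {(0,0), (0,1), (1,1)} is det [[0, -2, -1], [4, 0, 2], [6, 4, -1]] = -48 ≠ 0, so this unfolding has rank ≥ 3; CP rank is at least every unfolding rank, so rank(T) ≥ 3.
In particular rank(T) ≥ 3 > 1, so T is not rank-1.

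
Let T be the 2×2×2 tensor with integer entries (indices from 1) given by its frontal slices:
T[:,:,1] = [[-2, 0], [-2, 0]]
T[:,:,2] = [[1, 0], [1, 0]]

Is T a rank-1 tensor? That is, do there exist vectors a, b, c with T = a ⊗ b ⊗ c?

Yes

If T = a ⊗ b ⊗ c then every fibre of T is a multiple of the corresponding factor, so read the factors off the fibres through the nonzero entry T[1,1,1] = -2.
The mode-1 fibre T[:,1,1] = [-2, -2] gives a = (1, 1) (primitive direction); the mode-2 fibre T[1,:,1] = [-2, 0] gives b = (1, 0); then c[k] = T[1,1,k] / (a[1]·b[1]) = [-2, 1] / 1 = (-2, 1).
Expanding (1, 1) ⊗ (1, 0) ⊗ (-2, 1) reproduces all 8 entries of T, so T = (1, 1) ⊗ (1, 0) ⊗ (-2, 1) and rank(T) ≤ 1.
Equivalently every frontal slice T[:,:,k] is c[k] times the rank-1 matrix (1, 1) ⊗ (1, 0). So T has rank 1 (it is nonzero).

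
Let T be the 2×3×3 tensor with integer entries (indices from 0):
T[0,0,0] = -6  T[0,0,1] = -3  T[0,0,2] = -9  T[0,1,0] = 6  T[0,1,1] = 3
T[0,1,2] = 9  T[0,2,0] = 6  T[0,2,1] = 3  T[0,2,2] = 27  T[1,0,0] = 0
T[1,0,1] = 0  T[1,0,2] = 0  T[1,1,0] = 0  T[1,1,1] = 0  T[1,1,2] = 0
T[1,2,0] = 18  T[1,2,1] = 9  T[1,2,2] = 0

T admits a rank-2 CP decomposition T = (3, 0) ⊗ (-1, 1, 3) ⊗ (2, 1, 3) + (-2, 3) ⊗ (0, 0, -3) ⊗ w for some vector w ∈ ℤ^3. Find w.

Subtract the known terms from T to get the rank-1 residual R = (-2, 3) ⊗ (0, 0, -3) ⊗ w, so R[i,j,k] = a[i]·b[j]·w[k]. Pick indices with nonzero a[0]·b[2] = (-2)·(-3) = 6. Only the fibre through (0,2,·) is needed: R[0,2,:] = T[0,2,:] − Σₗ aₗ[0]bₗ[2]cₗ = [6, 3, 27] − (3)·(3)·(2, 1, 3) = [-12, -6, 0]. Then w[k] = R[0,2,k] / 6 for each k, giving w = [-12, -6, 0] / 6 = (-2, -1, 0).

w = (-2, -1, 0)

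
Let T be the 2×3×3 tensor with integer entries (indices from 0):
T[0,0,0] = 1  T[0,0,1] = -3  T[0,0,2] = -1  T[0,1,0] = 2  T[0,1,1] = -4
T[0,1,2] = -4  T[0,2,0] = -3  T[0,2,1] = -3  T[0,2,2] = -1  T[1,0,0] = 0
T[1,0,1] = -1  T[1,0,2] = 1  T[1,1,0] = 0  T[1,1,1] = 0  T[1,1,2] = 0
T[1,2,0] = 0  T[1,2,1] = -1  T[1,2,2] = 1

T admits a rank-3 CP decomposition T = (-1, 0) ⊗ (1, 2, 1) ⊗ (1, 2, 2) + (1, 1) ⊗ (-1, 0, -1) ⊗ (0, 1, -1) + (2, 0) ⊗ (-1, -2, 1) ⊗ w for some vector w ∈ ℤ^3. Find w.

w = (-1, 0, 0)

Subtract the known terms from T to get the rank-1 residual R = (2, 0) ⊗ (-1, -2, 1) ⊗ w, so R[i,j,k] = a[i]·b[j]·w[k]. Pick indices with nonzero a[0]·b[0] = (2)·(-1) = -2. Only the fibre through (0,0,·) is needed: R[0,0,:] = T[0,0,:] − Σₗ aₗ[0]bₗ[0]cₗ = [1, -3, -1] − (-1)·(1)·(1, 2, 2) − (1)·(-1)·(0, 1, -1) = [2, 0, 0]. Then w[k] = R[0,0,k] / -2 for each k, giving w = [2, 0, 0] / -2 = (-1, 0, 0).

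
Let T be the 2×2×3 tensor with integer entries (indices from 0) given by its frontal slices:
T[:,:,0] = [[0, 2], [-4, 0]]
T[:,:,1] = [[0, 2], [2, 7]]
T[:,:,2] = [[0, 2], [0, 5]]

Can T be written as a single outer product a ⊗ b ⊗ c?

No

The mode-3 unfolding of T (rows indexed by k, columns by (i,j) = (0,0), (0,1), (1,0), (1,1)) is [[0, 2, -4, 0], [0, 2, 2, 7], [0, 2, 0, 5]].
There the 3×3 minor on rows k ∈ {0, 1, 2}, columns (i,j) ∈ {(0,1), (1,0), (1,1)} is det [[2, -4, 0], [2, 2, 7], [2, 0, 5]] = 4 ≠ 0, so this unfolding has rank ≥ 3; CP rank is at least every unfolding rank, so rank(T) ≥ 3.
In particular rank(T) ≥ 3 > 1, so T is not rank-1.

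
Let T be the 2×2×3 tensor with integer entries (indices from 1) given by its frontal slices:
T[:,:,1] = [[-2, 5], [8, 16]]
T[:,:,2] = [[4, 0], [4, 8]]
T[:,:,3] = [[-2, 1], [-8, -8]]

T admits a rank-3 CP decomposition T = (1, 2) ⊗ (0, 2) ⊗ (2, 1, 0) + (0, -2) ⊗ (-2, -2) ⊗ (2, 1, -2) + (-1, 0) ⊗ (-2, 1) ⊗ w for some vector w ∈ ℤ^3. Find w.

w = (-1, 2, -1)

Subtract the known terms from T to get the rank-1 residual R = (-1, 0) ⊗ (-2, 1) ⊗ w, so R[i,j,k] = a[i]·b[j]·w[k]. Pick indices with nonzero a[1]·b[1] = (-1)·(-2) = 2. Only the fibre through (1,1,·) is needed: R[1,1,:] = T[1,1,:] − Σₗ aₗ[1]bₗ[1]cₗ = [-2, 4, -2] − (1)·(0)·(2, 1, 0) − (0)·(-2)·(2, 1, -2) = [-2, 4, -2]. Then w[k] = R[1,1,k] / 2 for each k, giving w = [-2, 4, -2] / 2 = (-1, 2, -1).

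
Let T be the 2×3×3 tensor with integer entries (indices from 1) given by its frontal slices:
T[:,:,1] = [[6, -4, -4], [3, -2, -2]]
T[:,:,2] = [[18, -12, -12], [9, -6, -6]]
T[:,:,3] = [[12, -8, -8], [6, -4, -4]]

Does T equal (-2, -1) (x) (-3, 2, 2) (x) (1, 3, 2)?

Yes

Reconstruct entrywise from the claimed factors. For example, T[1,1,3] = 12 and Σₗ aₗ[1]bₗ[1]cₗ[3] = (-2)·(-3)·(2) = 12; checking all 18 entries, every one matches. The claim holds.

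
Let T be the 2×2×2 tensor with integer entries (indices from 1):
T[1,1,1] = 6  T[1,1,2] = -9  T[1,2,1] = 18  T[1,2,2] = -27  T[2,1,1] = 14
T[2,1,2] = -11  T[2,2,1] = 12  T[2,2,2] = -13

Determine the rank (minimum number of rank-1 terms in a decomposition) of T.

Lower bound: the mode-1 unfolding of T (rows indexed by i, columns by (j,k) = (1,1), (1,2), (2,1), (2,2)) is [[6, -9, 18, -27], [14, -11, 12, -13]].
There the 2×2 minor on rows i ∈ {1, 2}, columns (j,k) ∈ {(1,1), (1,2)} is det [[6, -9], [14, -11]] = 60 ≠ 0, so this unfolding has rank ≥ 2; CP rank is at least every unfolding rank, so rank(T) ≥ 2. (Flattening ranks never certify an upper bound on CP rank; for that we must actually write T with 2 rank-1 terms.)
Upper bound — finding two terms. Write S_k = T[:,:,k] for the frontal slices: S₁ = [[6, 18], [14, 12]], S₂ = [[-9, -27], [-11, -13]].
If T = a₁ (x) b₁ (x) c₁ + a₂ (x) b₂ (x) c₂ then each S_k = c₁[k]·a₁b₁ᵀ + c₂[k]·a₂b₂ᵀ. S₁ and S₂ are linearly independent, so a₁b₁ᵀ and a₂b₂ᵀ must span the same plane of matrices: they are the rank-1 matrices of the form x·S₁ + y·S₂.
det(x·S₁ + y·S₂) is −180·x² + 390·xy − 180·y² = (-30)·(2·x − 3·y)(3·x − 2·y), vanishing at (x:y) = (3:2) and (2:3).
M₁ = 3·S₁ + 2·S₂ = [[0, 0], [20, 10]] = 10·[0, 1][2, 1]ᵀ and M₂ = 2·S₁ + 3·S₂ = [[-15, -45], [-5, -15]] = (-5)·[3, 1][1, 3]ᵀ, so take a₁ = [0, 1], b₁ = [2, 1], a₂ = [3, 1], b₂ = [1, 3].
Each slice is an integer combination of E₁ = a₁b₁ᵀ and E₂ = a₂b₂ᵀ: S₁ = 6·E₁ + 2·E₂, S₂ = −4·E₁ − 3·E₂; reading off coefficients, c₁ = [6, -4] and c₂ = [2, -3].
Hence T = [0, 1] (x) [2, 1] (x) [6, -4] + [3, 1] (x) [1, 3] (x) [2, -3], so rank(T) ≤ 2.
These bounds meet, so rank(T) = 2.

2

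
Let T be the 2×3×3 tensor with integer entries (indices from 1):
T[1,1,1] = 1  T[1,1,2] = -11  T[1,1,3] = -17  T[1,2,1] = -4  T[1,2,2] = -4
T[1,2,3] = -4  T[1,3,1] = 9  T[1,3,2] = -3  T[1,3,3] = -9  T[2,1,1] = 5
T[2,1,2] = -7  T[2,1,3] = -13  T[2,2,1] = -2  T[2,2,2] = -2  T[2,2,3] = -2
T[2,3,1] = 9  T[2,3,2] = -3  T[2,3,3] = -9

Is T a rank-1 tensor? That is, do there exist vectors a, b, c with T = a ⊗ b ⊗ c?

The mode-2 unfolding of T (rows indexed by j, columns by (i,k) = (1,1), (1,2), (1,3), (2,1), (2,2), (2,3)) is [[1, -11, -17, 5, -7, -13], [-4, -4, -4, -2, -2, -2], [9, -3, -9, 9, -3, -9]].
There the 2×2 minor on rows j ∈ {1, 2}, columns (i,k) ∈ {(1,1), (1,2)} is det [[1, -11], [-4, -4]] = -48 ≠ 0, so this unfolding has rank ≥ 2; CP rank is at least every unfolding rank, so rank(T) ≥ 2.
In particular rank(T) ≥ 2 > 1, so T is not rank-1.

No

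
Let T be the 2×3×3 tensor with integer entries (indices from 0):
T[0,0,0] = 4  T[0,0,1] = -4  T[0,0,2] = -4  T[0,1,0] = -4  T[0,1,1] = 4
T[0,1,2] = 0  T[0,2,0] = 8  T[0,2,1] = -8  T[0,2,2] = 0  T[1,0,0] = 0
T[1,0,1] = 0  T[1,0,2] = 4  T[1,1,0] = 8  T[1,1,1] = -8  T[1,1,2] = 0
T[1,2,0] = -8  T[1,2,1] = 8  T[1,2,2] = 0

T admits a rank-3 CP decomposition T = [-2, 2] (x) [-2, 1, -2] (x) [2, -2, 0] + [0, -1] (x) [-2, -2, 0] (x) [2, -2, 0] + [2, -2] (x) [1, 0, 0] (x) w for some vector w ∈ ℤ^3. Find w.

Subtract the known terms from T to get the rank-1 residual R = [2, -2] (x) [1, 0, 0] (x) w, so R[i,j,k] = a[i]·b[j]·w[k]. Pick indices with nonzero a[0]·b[0] = (2)·(1) = 2. Only the fibre through (0,0,·) is needed: R[0,0,:] = T[0,0,:] − Σₗ aₗ[0]bₗ[0]cₗ = [4, -4, -4] − (-2)·(-2)·[2, -2, 0] − (0)·(-2)·[2, -2, 0] = [-4, 4, -4]. Then w[k] = R[0,0,k] / 2 for each k, giving w = [-4, 4, -4] / 2 = [-2, 2, -2].

w = [-2, 2, -2]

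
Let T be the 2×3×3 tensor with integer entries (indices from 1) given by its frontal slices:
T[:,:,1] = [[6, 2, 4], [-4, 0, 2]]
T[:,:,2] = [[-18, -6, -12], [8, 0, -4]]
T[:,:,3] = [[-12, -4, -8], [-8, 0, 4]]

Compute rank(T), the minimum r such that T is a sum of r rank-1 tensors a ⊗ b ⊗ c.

Lower bound: the mode-3 unfolding of T (rows indexed by k, columns by (i,j) = (1,1), (1,2), (1,3), (2,1), (2,2), (2,3)) is [[6, 2, 4, -4, 0, 2], [-18, -6, -12, 8, 0, -4], [-12, -4, -8, -8, 0, 4]].
There the 2×2 minor on rows k ∈ {1, 2}, columns (i,j) ∈ {(1,1), (2,1)} is det [[6, -4], [-18, 8]] = -24 ≠ 0, so this unfolding has rank ≥ 2; CP rank is at least every unfolding rank, so rank(T) ≥ 2. (This is only a lower bound: in general the CP rank may exceed every unfolding rank, so we still need to exhibit 2 rank-1 terms summing to T.)
Upper bound — finding two terms. Write S_k = T[:,:,k] for the frontal slices: S₁ = [[6, 2, 4], [-4, 0, 2]], S₂ = [[-18, -6, -12], [8, 0, -4]], S₃ = [[-12, -4, -8], [-8, 0, 4]].
If T = a₁ ⊗ b₁ ⊗ c₁ + a₂ ⊗ b₂ ⊗ c₂ then each S_k = c₁[k]·a₁b₁ᵀ + c₂[k]·a₂b₂ᵀ. S₁ and S₂ are linearly independent, so a₁b₁ᵀ and a₂b₂ᵀ must span the same plane of matrices: they are the rank-1 matrices of the form x·S₁ + y·S₂.
The 2×2 minor of x·S₁ + y·S₂ on rows {1,2}, columns {1,2} is 8·x² − 40·xy + 48·y² = 8·(x − 3·y)(x − 2·y), vanishing at (x:y) = (3:1) and (2:1).
M₁ = 3·S₁ + S₂ = [[0, 0, 0], [-4, 0, 2]] = (-2)·(0, 1)(2, 0, -1)ᵀ and M₂ = 2·S₁ + S₂ = [[-6, -2, -4], [0, 0, 0]] = (-2)·(1, 0)(3, 1, 2)ᵀ, so take a₁ = (0, 1), b₁ = (2, 0, -1), a₂ = (1, 0), b₂ = (3, 1, 2).
Each slice is an integer combination of E₁ = a₁b₁ᵀ and E₂ = a₂b₂ᵀ: S₁ = −2·E₁ + 2·E₂, S₂ = 4·E₁ − 6·E₂, S₃ = −4·E₁ − 4·E₂; reading off coefficients, c₁ = (-2, 4, -4) and c₂ = (2, -6, -4).
Hence T = (0, 1) ⊗ (2, 0, -1) ⊗ (-2, 4, -4) + (1, 0) ⊗ (3, 1, 2) ⊗ (2, -6, -4), so rank(T) ≤ 2.
These bounds meet, so rank(T) = 2.

2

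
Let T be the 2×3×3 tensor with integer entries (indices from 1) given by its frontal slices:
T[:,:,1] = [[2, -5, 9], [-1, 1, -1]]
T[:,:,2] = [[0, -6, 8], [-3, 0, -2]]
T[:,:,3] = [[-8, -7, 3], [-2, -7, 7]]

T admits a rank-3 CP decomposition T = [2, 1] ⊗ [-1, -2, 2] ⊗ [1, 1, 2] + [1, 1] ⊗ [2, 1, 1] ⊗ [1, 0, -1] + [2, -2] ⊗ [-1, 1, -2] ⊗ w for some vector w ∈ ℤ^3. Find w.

Subtract the known terms from T to get the rank-1 residual R = [2, -2] ⊗ [-1, 1, -2] ⊗ w, so R[i,j,k] = a[i]·b[j]·w[k]. Pick indices with nonzero a[1]·b[1] = (2)·(-1) = -2. Only the fibre through (1,1,·) is needed: R[1,1,:] = T[1,1,:] − Σₗ aₗ[1]bₗ[1]cₗ = [2, 0, -8] − (2)·(-1)·[1, 1, 2] − (1)·(2)·[1, 0, -1] = [2, 2, -2]. Then w[k] = R[1,1,k] / -2 for each k, giving w = [2, 2, -2] / -2 = [-1, -1, 1].

w = [-1, -1, 1]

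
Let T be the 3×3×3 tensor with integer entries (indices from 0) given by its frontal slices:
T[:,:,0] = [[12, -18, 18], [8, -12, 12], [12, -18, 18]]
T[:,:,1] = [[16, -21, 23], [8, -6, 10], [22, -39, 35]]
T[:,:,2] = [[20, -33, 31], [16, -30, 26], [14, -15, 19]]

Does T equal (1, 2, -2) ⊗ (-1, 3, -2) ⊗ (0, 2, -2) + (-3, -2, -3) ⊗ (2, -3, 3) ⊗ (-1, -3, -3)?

Reconstruct entry (0,0,0) from the claimed factors: Σₗ aₗ[0]bₗ[0]cₗ[0] = (1)·(-1)·(0) + (-3)·(2)·(-1) = 6, but T[0,0,0] = 12. The claim is false.

No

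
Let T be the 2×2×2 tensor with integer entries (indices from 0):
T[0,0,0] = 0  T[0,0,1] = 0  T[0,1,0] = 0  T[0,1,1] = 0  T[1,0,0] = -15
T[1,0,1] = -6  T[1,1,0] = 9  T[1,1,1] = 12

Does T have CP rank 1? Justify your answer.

No

The mode-2 unfolding of T (rows indexed by j, columns by (i,k) = (0,0), (0,1), (1,0), (1,1)) is [[0, 0, -15, -6], [0, 0, 9, 12]].
There the 2×2 minor on rows j ∈ {0, 1}, columns (i,k) ∈ {(1,0), (1,1)} is det [[-15, -6], [9, 12]] = -126 ≠ 0, so this unfolding has rank ≥ 2; CP rank is at least every unfolding rank, so rank(T) ≥ 2.
In particular rank(T) ≥ 2 > 1, so T is not rank-1.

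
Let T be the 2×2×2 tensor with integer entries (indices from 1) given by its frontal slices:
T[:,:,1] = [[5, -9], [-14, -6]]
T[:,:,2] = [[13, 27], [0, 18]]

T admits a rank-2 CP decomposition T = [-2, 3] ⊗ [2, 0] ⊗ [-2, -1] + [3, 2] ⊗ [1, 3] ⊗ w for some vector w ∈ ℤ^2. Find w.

Subtract the known terms from T to get the rank-1 residual R = [3, 2] ⊗ [1, 3] ⊗ w, so R[i,j,k] = a[i]·b[j]·w[k]. Pick indices with nonzero a[1]·b[1] = (3)·(1) = 3. Only the fibre through (1,1,·) is needed: R[1,1,:] = T[1,1,:] − Σₗ aₗ[1]bₗ[1]cₗ = [5, 13] − (-2)·(2)·[-2, -1] = [-3, 9]. Then w[k] = R[1,1,k] / 3 for each k, giving w = [-3, 9] / 3 = [-1, 3].

w = [-1, 3]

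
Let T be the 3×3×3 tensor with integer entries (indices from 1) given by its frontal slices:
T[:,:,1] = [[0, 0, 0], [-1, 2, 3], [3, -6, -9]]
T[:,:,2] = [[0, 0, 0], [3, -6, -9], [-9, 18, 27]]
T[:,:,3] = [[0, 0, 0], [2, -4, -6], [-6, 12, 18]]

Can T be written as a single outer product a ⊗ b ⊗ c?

Yes

If T = a ⊗ b ⊗ c then every fibre of T is a multiple of the corresponding factor, so read the factors off the fibres through the nonzero entry T[2,1,1] = -1.
The mode-1 fibre T[:,1,1] = [0, -1, 3] gives a = (0, 1, -3) (primitive direction); the mode-2 fibre T[2,:,1] = [-1, 2, 3] gives b = (1, -2, -3); then c[k] = T[2,1,k] / (a[2]·b[1]) = [-1, 3, 2] / 1 = (-1, 3, 2).
Expanding (0, 1, -3) ⊗ (1, -2, -3) ⊗ (-1, 3, 2) reproduces all 27 entries of T, so T = (0, 1, -3) ⊗ (1, -2, -3) ⊗ (-1, 3, 2) and rank(T) ≤ 1.
Equivalently every frontal slice T[:,:,k] is c[k] times the rank-1 matrix (0, 1, -3) ⊗ (1, -2, -3). So T has rank 1 (it is nonzero).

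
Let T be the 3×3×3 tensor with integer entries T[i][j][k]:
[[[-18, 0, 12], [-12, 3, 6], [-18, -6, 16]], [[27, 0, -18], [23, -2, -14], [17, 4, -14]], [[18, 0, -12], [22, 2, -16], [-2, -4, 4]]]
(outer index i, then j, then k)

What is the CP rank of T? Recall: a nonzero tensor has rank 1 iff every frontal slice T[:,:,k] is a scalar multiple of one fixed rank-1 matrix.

2

Lower bound: the mode-2 unfolding of T (rows indexed by j, columns by (i,k) = (0,0), (0,1), (0,2), (1,0), (1,1), (1,2), (2,0), (2,1), (2,2)) is [[-18, 0, 12, 27, 0, -18, 18, 0, -12], [-12, 3, 6, 23, -2, -14, 22, 2, -16], [-18, -6, 16, 17, 4, -14, -2, -4, 4]].
There the 2×2 minor on rows j ∈ {0, 1}, columns (i,k) ∈ {(0,0), (0,1)} is det [[-18, 0], [-12, 3]] = -54 ≠ 0, so this unfolding has rank ≥ 2; CP rank is at least every unfolding rank, so rank(T) ≥ 2. (Unfolding ranks only ever bound the CP rank from below — rank(T) can be strictly larger than all of them — so the matching upper bound has to come from an explicit 2-term decomposition.)
Upper bound — finding two terms. Write S_k = T[:,:,k] for the frontal slices: S₀ = [[-18, -12, -18], [27, 23, 17], [18, 22, -2]], S₁ = [[0, 3, -6], [0, -2, 4], [0, 2, -4]], S₂ = [[12, 6, 16], [-18, -14, -14], [-12, -16, 4]].
If T = a₁ ⊗ b₁ ⊗ c₁ + a₂ ⊗ b₂ ⊗ c₂ then each S_k = c₁[k]·a₁b₁ᵀ + c₂[k]·a₂b₂ᵀ. S₀ and S₁ are linearly independent, so a₁b₁ᵀ and a₂b₂ᵀ must span the same plane of matrices: they are the rank-1 matrices of the form x·S₀ + y·S₁.
The 2×2 minor of x·S₀ + y·S₁ on rows {0,1}, columns {0,1} is −90·x² − 45·xy = (-45)·(2·x + y)(x), vanishing at (x:y) = (1:-2) and (0:1).
M₁ = S₀ − 2·S₁ = [[-18, -18, -6], [27, 27, 9], [18, 18, 6]] = (-3)·[2, -3, -2][3, 3, 1]ᵀ and M₂ = S₁ = [[0, 3, -6], [0, -2, 4], [0, 2, -4]] = [3, -2, 2][0, 1, -2]ᵀ, so take a₁ = [2, -3, -2], b₁ = [3, 3, 1], a₂ = [3, -2, 2], b₂ = [0, 1, -2].
Each slice is an integer combination of E₁ = a₁b₁ᵀ and E₂ = a₂b₂ᵀ: S₀ = −3·E₁ + 2·E₂, S₁ = E₂, S₂ = 2·E₁ − 2·E₂; reading off coefficients, c₁ = [-3, 0, 2] and c₂ = [2, 1, -2].
Hence T = [2, -3, -2] ⊗ [3, 3, 1] ⊗ [-3, 0, 2] + [3, -2, 2] ⊗ [0, 1, -2] ⊗ [2, 1, -2], so rank(T) ≤ 2.
These bounds meet, so rank(T) = 2.
Check entry T[2,0,1] = 0: (-2)·(3)·(0) + (2)·(0)·(1) = 0.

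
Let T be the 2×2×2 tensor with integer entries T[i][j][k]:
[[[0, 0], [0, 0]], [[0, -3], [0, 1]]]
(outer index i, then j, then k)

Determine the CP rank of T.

1

Lower bound: T ≠ 0 (e.g. T[1,0,1] = -3), so rank(T) ≥ 1.
Upper bound: if T = a ⊗ b ⊗ c then every fibre of T is a multiple of the corresponding factor, so read the factors off the fibres through the nonzero entry T[1,0,1] = -3.
The mode-1 fibre T[:,0,1] = [0, -3] gives a = [0, 1] (primitive direction); the mode-2 fibre T[1,:,1] = [-3, 1] gives b = [3, -1]; then c[k] = T[1,0,k] / (a[1]·b[0]) = [0, -3] / 3 = [0, -1].
Expanding [0, 1] ⊗ [3, -1] ⊗ [0, -1] reproduces all 8 entries of T, so T = [0, 1] ⊗ [3, -1] ⊗ [0, -1] and rank(T) ≤ 1.
These bounds meet, so rank(T) = 1.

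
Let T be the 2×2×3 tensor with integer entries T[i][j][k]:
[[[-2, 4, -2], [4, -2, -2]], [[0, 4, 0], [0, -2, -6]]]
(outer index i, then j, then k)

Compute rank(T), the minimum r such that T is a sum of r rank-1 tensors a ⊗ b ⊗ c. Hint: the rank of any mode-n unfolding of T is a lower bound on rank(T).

3

Lower bound: the mode-3 unfolding of T (rows indexed by k, columns by (i,j) = (0,0), (0,1), (1,0), (1,1)) is [[-2, 4, 0, 0], [4, -2, 4, -2], [-2, -2, 0, -6]].
There the 3×3 minor on rows k ∈ {0, 1, 2}, columns (i,j) ∈ {(0,0), (0,1), (1,0)} is det [[-2, 4, 0], [4, -2, 4], [-2, -2, 0]] = -48 ≠ 0, so this unfolding has rank ≥ 3; CP rank is at least every unfolding rank, so rank(T) ≥ 3. (This is only a lower bound: in general the CP rank may exceed every unfolding rank, so we still need to exhibit 3 rank-1 terms summing to T.)
Upper bound: T is a sum of 3 rank-1 terms, T = (0, 1) ⊗ (1, -2) ⊗ (2, 0, 2) + (1, 1) ⊗ (0, 1) ⊗ (4, -2, -2) + (1, 1) ⊗ (1, 0) ⊗ (-2, 4, -2) (written with every a and b primitive with positive leading entry and the scale carried by c; CP decompositions are not unique, and this one is verified by expanding entrywise), so rank(T) ≤ 3.
These bounds meet, so rank(T) = 3.
Check entry T[1,1,0] = 0: (1)·(-2)·(2) + (1)·(1)·(4) + (1)·(0)·(-2) = 0.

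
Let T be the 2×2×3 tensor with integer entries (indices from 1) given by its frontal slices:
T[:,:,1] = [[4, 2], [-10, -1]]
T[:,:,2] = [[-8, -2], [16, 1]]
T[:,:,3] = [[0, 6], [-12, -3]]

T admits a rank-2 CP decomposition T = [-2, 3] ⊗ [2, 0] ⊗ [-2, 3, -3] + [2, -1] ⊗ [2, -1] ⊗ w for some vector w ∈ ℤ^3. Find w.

Subtract the known terms from T to get the rank-1 residual R = [2, -1] ⊗ [2, -1] ⊗ w, so R[i,j,k] = a[i]·b[j]·w[k]. Pick indices with nonzero a[1]·b[1] = (2)·(2) = 4. Only the fibre through (1,1,·) is needed: R[1,1,:] = T[1,1,:] − Σₗ aₗ[1]bₗ[1]cₗ = [4, -8, 0] − (-2)·(2)·[-2, 3, -3] = [-4, 4, -12]. Then w[k] = R[1,1,k] / 4 for each k, giving w = [-4, 4, -12] / 4 = [-1, 1, -3].

w = [-1, 1, -3]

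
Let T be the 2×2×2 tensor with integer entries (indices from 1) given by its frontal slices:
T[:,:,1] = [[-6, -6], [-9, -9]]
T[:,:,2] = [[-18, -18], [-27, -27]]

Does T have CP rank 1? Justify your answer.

Yes

The mode-1 fibre T[:,1,1] = [-6, -9] gives a = [2, 3] (primitive direction); the mode-2 fibre T[1,:,1] = [-6, -6] gives b = [1, 1]; then c[k] = T[1,1,k] / (a[1]·b[1]) = [-6, -18] / 2 = [-3, -9].
Expanding [2, 3] ⊗ [1, 1] ⊗ [-3, -9] reproduces all 8 entries of T, so T = [2, 3] ⊗ [1, 1] ⊗ [-3, -9] and rank(T) ≤ 1.
Equivalently every frontal slice T[:,:,k] is c[k] times the rank-1 matrix [2, 3] ⊗ [1, 1]. So T has rank 1 (it is nonzero).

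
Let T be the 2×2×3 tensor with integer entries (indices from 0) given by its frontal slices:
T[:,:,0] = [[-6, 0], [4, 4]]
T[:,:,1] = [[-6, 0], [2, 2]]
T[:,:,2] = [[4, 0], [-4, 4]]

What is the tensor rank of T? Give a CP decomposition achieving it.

rank(T) = 3

Lower bound: the mode-3 unfolding of T (rows indexed by k, columns by (i,j) = (0,0), (0,1), (1,0), (1,1)) is [[-6, 0, 4, 4], [-6, 0, 2, 2], [4, 0, -4, 4]].
There the 3×3 minor on rows k ∈ {0, 1, 2}, columns (i,j) ∈ {(0,0), (1,0), (1,1)} is det [[-6, 4, 4], [-6, 2, 2], [4, -4, 4]] = 96 ≠ 0, so this unfolding has rank ≥ 3; CP rank is at least every unfolding rank, so rank(T) ≥ 3. (Flattening ranks never certify an upper bound on CP rank; for that we must actually write T with 3 rank-1 terms.)
Upper bound: T is a sum of 3 rank-1 terms, T = [0, 1] ⊗ [1, -1] ⊗ [-4, -2, -4] + [1, -2] ⊗ [1, 0] ⊗ [-4, -2, 0] + [1, 0] ⊗ [1, 0] ⊗ [-2, -4, 4] (written with every a and b primitive with positive leading entry and the scale carried by c; CP decompositions are not unique, and this one is verified by expanding entrywise), so rank(T) ≤ 3.
These bounds meet, so rank(T) = 3.
Check entry T[1,0,0] = 4: (1)·(1)·(-4) + (-2)·(1)·(-4) + (0)·(1)·(-2) = 4.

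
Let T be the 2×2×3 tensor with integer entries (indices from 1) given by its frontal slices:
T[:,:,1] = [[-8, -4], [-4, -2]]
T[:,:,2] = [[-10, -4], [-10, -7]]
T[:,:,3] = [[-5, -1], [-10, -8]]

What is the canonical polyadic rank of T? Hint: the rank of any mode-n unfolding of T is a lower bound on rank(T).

2

Lower bound: the mode-1 unfolding of T (rows indexed by i, columns by (j,k) = (1,1), (1,2), (1,3), (2,1), (2,2), (2,3)) is [[-8, -10, -5, -4, -4, -1], [-4, -10, -10, -2, -7, -8]].
There the 2×2 minor on rows i ∈ {1, 2}, columns (j,k) ∈ {(1,1), (1,2)} is det [[-8, -10], [-4, -10]] = 40 ≠ 0, so this unfolding has rank ≥ 2; CP rank is at least every unfolding rank, so rank(T) ≥ 2. (Flattening ranks never certify an upper bound on CP rank; for that we must actually write T with 2 rank-1 terms.)
Upper bound — finding two terms. Write S_k = T[:,:,k] for the frontal slices: S₁ = [[-8, -4], [-4, -2]], S₂ = [[-10, -4], [-10, -7]], S₃ = [[-5, -1], [-10, -8]].
If T = a₁ ⊗ b₁ ⊗ c₁ + a₂ ⊗ b₂ ⊗ c₂ then each S_k = c₁[k]·a₁b₁ᵀ + c₂[k]·a₂b₂ᵀ. S₁ and S₂ are linearly independent, so a₁b₁ᵀ and a₂b₂ᵀ must span the same plane of matrices: they are the rank-1 matrices of the form x·S₁ + y·S₂.
det(x·S₁ + y·S₂) is 20·xy + 30·y² = 10·(2·x + 3·y)(y), vanishing at (x:y) = (3:-2) and (1:0).
M₁ = 3·S₁ − 2·S₂ = [[-4, -4], [8, 8]] = (-4)·[1, -2][1, 1]ᵀ and M₂ = S₁ = [[-8, -4], [-4, -2]] = (-2)·[2, 1][2, 1]ᵀ, so take a₁ = [1, -2], b₁ = [1, 1], a₂ = [2, 1], b₂ = [2, 1].
Each slice is an integer combination of E₁ = a₁b₁ᵀ and E₂ = a₂b₂ᵀ: S₁ = −2·E₂, S₂ = 2·E₁ − 3·E₂, S₃ = 3·E₁ − 2·E₂; reading off coefficients, c₁ = [0, 2, 3] and c₂ = [-2, -3, -2].
Hence T = [1, -2] ⊗ [1, 1] ⊗ [0, 2, 3] + [2, 1] ⊗ [2, 1] ⊗ [-2, -3, -2], so rank(T) ≤ 2.
These bounds meet, so rank(T) = 2.
Check entry T[1,1,3] = -5: (1)·(1)·(3) + (2)·(2)·(-2) = -5.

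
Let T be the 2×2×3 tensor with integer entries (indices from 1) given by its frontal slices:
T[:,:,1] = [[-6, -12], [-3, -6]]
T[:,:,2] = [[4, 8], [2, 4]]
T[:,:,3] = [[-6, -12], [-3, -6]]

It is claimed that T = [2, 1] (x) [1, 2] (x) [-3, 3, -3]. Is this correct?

No

Reconstruct entry (1,1,2) from the claimed factors: Σₗ aₗ[1]bₗ[1]cₗ[2] = (2)·(1)·(3) = 6, but T[1,1,2] = 4. The claim is false.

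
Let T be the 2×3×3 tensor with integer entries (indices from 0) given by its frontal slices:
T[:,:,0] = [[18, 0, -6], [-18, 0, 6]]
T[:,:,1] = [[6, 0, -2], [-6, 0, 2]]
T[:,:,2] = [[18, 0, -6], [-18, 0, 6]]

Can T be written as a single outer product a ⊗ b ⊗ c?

The mode-1 fibre T[:,0,0] = [18, -18] gives a = [1, -1] (primitive direction); the mode-2 fibre T[0,:,0] = [18, 0, -6] gives b = [3, 0, -1]; then c[k] = T[0,0,k] / (a[0]·b[0]) = [18, 6, 18] / 3 = [6, 2, 6].
Expanding [1, -1] ⊗ [3, 0, -1] ⊗ [6, 2, 6] reproduces all 18 entries of T, so T = [1, -1] ⊗ [3, 0, -1] ⊗ [6, 2, 6] and rank(T) ≤ 1.
Equivalently every frontal slice T[:,:,k] is c[k] times the rank-1 matrix [1, -1] ⊗ [3, 0, -1]. So T has rank 1 (it is nonzero).

Yes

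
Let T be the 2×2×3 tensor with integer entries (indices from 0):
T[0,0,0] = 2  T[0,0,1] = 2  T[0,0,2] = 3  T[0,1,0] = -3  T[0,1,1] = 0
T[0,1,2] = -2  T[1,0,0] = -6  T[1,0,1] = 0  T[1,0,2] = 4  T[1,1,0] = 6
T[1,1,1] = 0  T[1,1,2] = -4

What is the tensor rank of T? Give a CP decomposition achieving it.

Lower bound: the mode-3 unfolding of T (rows indexed by k, columns by (i,j) = (0,0), (0,1), (1,0), (1,1)) is [[2, -3, -6, 6], [2, 0, 0, 0], [3, -2, 4, -4]].
There the 3×3 minor on rows k ∈ {0, 1, 2}, columns (i,j) ∈ {(0,0), (0,1), (1,0)} is det [[2, -3, -6], [2, 0, 0], [3, -2, 4]] = 48 ≠ 0, so this unfolding has rank ≥ 3; CP rank is at least every unfolding rank, so rank(T) ≥ 3. (Flattening ranks never certify an upper bound on CP rank; for that we must actually write T with 3 rank-1 terms.)
Upper bound: T is a sum of 3 rank-1 terms, T = [1, -1] ⊗ [1, -1] ⊗ [4, 0, 0] + [1, 0] ⊗ [1, 0] ⊗ [-1, 2, 1] + [1, 2] ⊗ [1, -1] ⊗ [-1, 0, 2] (one valid choice — decompositions are not unique — normalised so each a, b is primitive with positive first nonzero entry; check it by expanding all entries), so rank(T) ≤ 3.
These bounds meet, so rank(T) = 3.

rank(T) = 3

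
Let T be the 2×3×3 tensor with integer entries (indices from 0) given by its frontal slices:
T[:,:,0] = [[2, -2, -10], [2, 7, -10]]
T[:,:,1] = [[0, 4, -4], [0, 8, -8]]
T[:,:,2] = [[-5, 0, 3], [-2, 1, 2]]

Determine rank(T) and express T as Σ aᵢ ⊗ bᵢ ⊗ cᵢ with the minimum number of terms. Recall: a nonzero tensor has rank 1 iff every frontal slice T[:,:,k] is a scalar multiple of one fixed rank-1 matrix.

Lower bound: in the mode-3 unfolding of T (rows indexed by k, columns by (i,j)) the 3×3 minor on rows k ∈ {0, 1, 2}, columns (i,j) ∈ {(0,0), (0,1), (0,2)} is det [[2, -2, -10], [0, 4, -4], [-5, 0, 3]] = -216 ≠ 0, so that unfolding has rank ≥ 3 and hence rank(T) ≥ 3 (CP rank is at least every unfolding rank, though it can be larger).
Upper bound: T is a sum of 3 rank-1 terms, T = [1, 0] ⊗ [1, 2, 1] ⊗ [-2, 0, -1] + [1, 2] ⊗ [0, 1, -1] ⊗ [4, 4, 0] + [2, 1] ⊗ [2, -1, -2] ⊗ [1, 0, -1] (written with every a and b primitive with positive leading entry and the scale carried by c; CP decompositions are not unique, and this one is verified by expanding entrywise), so rank(T) ≤ 3.
These bounds meet, so rank(T) = 3.

rank(T) = 3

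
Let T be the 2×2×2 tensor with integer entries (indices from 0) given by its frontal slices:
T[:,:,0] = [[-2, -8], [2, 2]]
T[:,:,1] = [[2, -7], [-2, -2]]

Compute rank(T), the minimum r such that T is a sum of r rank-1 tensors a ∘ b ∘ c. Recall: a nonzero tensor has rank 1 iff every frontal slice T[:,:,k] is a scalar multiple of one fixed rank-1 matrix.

Lower bound: in the mode-2 unfolding of T (rows indexed by j, columns by (i,k)) the 2×2 minor on rows j ∈ {0, 1}, columns (i,k) ∈ {(0,0), (0,1)} is det [[-2, 2], [-8, -7]] = 30 ≠ 0, so that unfolding has rank ≥ 2 and hence rank(T) ≥ 2 (CP rank is at least every unfolding rank, though it can be larger).
Upper bound: with S_k = T[:,:,k], the two rank-1 terms a₁b₁ᵀ, a₂b₂ᵀ are the rank-1 members of the pencil x·S₀ + y·S₁.
det(x·S₀ + y·S₁) is 12·x² + 6·xy − 18·y² = 6·(2·x + 3·y)(x − y), vanishing at (x:y) = (3:-2) and (1:1).
M₁ = 3·S₀ − 2·S₁ = [[-10, -10], [10, 10]] = (-10)·[1, -1][1, 1]ᵀ and M₂ = S₀ + S₁ = [[0, -15], [0, 0]] = (-15)·[1, 0][0, 1]ᵀ, so take a₁ = [1, -1], b₁ = [1, 1], a₂ = [1, 0], b₂ = [0, 1].
Each slice is an integer combination of E₁ = a₁b₁ᵀ and E₂ = a₂b₂ᵀ: S₀ = −2·E₁ − 6·E₂, S₁ = 2·E₁ − 9·E₂; reading off coefficients, c₁ = [-2, 2] and c₂ = [-6, -9].
Hence T = [1, -1] ∘ [1, 1] ∘ [-2, 2] + [1, 0] ∘ [0, 1] ∘ [-6, -9], so rank(T) ≤ 2.
These bounds meet, so rank(T) = 2.

2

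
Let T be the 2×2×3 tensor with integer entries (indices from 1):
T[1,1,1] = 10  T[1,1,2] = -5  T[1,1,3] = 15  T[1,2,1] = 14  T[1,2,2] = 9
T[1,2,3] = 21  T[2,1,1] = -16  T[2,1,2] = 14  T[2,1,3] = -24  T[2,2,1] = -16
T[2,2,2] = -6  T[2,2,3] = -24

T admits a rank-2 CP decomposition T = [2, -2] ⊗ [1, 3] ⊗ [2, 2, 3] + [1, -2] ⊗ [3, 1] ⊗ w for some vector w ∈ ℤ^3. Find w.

w = [2, -3, 3]

Subtract the known terms from T to get the rank-1 residual R = [1, -2] ⊗ [3, 1] ⊗ w, so R[i,j,k] = a[i]·b[j]·w[k]. Pick indices with nonzero a[1]·b[1] = (1)·(3) = 3. Only the fibre through (1,1,·) is needed: R[1,1,:] = T[1,1,:] − Σₗ aₗ[1]bₗ[1]cₗ = [10, -5, 15] − (2)·(1)·[2, 2, 3] = [6, -9, 9]. Then w[k] = R[1,1,k] / 3 for each k, giving w = [6, -9, 9] / 3 = [2, -3, 3].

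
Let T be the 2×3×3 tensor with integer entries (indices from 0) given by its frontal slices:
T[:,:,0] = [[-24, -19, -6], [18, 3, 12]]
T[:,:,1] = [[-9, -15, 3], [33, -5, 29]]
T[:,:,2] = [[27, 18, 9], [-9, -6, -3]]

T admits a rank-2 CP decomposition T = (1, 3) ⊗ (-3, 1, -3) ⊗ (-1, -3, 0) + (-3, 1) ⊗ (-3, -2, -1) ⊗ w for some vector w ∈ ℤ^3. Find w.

Subtract the known terms from T to get the rank-1 residual R = (-3, 1) ⊗ (-3, -2, -1) ⊗ w, so R[i,j,k] = a[i]·b[j]·w[k]. Pick indices with nonzero a[0]·b[0] = (-3)·(-3) = 9. Only the fibre through (0,0,·) is needed: R[0,0,:] = T[0,0,:] − Σₗ aₗ[0]bₗ[0]cₗ = [-24, -9, 27] − (1)·(-3)·(-1, -3, 0) = [-27, -18, 27]. Then w[k] = R[0,0,k] / 9 for each k, giving w = [-27, -18, 27] / 9 = (-3, -2, 3).

w = (-3, -2, 3)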